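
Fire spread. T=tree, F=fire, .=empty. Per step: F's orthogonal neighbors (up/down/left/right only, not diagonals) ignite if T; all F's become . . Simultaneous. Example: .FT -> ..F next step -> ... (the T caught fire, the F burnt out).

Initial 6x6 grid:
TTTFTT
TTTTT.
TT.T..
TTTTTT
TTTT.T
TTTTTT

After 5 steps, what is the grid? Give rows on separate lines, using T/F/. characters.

Step 1: 3 trees catch fire, 1 burn out
  TTF.FT
  TTTFT.
  TT.T..
  TTTTTT
  TTTT.T
  TTTTTT
Step 2: 5 trees catch fire, 3 burn out
  TF...F
  TTF.F.
  TT.F..
  TTTTTT
  TTTT.T
  TTTTTT
Step 3: 3 trees catch fire, 5 burn out
  F.....
  TF....
  TT....
  TTTFTT
  TTTT.T
  TTTTTT
Step 4: 5 trees catch fire, 3 burn out
  ......
  F.....
  TF....
  TTF.FT
  TTTF.T
  TTTTTT
Step 5: 5 trees catch fire, 5 burn out
  ......
  ......
  F.....
  TF...F
  TTF..T
  TTTFTT

......
......
F.....
TF...F
TTF..T
TTTFTT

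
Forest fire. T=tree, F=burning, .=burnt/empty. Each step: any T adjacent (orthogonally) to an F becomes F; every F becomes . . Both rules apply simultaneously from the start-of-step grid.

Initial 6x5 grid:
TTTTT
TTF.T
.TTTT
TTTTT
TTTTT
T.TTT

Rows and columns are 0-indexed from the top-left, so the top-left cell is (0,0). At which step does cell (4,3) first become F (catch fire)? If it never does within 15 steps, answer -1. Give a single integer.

Step 1: cell (4,3)='T' (+3 fires, +1 burnt)
Step 2: cell (4,3)='T' (+6 fires, +3 burnt)
Step 3: cell (4,3)='T' (+6 fires, +6 burnt)
Step 4: cell (4,3)='F' (+6 fires, +6 burnt)
  -> target ignites at step 4
Step 5: cell (4,3)='.' (+3 fires, +6 burnt)
Step 6: cell (4,3)='.' (+2 fires, +3 burnt)
Step 7: cell (4,3)='.' (+0 fires, +2 burnt)
  fire out at step 7

4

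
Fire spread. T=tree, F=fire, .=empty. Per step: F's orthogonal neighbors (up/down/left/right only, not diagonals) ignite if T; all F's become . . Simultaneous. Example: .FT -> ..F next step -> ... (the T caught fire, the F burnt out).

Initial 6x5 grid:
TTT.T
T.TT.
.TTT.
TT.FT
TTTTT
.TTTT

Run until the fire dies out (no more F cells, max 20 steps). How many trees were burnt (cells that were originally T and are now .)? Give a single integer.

Step 1: +3 fires, +1 burnt (F count now 3)
Step 2: +5 fires, +3 burnt (F count now 5)
Step 3: +5 fires, +5 burnt (F count now 5)
Step 4: +4 fires, +5 burnt (F count now 4)
Step 5: +2 fires, +4 burnt (F count now 2)
Step 6: +1 fires, +2 burnt (F count now 1)
Step 7: +1 fires, +1 burnt (F count now 1)
Step 8: +0 fires, +1 burnt (F count now 0)
Fire out after step 8
Initially T: 22, now '.': 29
Total burnt (originally-T cells now '.'): 21

Answer: 21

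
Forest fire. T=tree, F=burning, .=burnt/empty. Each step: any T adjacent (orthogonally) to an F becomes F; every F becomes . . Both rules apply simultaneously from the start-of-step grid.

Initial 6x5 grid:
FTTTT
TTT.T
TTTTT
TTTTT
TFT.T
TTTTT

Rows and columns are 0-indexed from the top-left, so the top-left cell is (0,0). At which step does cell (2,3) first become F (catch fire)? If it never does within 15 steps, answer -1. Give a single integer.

Step 1: cell (2,3)='T' (+6 fires, +2 burnt)
Step 2: cell (2,3)='T' (+8 fires, +6 burnt)
Step 3: cell (2,3)='T' (+5 fires, +8 burnt)
Step 4: cell (2,3)='F' (+4 fires, +5 burnt)
  -> target ignites at step 4
Step 5: cell (2,3)='.' (+3 fires, +4 burnt)
Step 6: cell (2,3)='.' (+0 fires, +3 burnt)
  fire out at step 6

4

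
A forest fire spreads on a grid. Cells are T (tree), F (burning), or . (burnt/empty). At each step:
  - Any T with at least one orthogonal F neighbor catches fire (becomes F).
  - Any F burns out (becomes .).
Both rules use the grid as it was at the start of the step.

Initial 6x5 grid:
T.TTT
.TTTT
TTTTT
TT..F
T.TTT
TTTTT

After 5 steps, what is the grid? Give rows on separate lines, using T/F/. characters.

Step 1: 2 trees catch fire, 1 burn out
  T.TTT
  .TTTT
  TTTTF
  TT...
  T.TTF
  TTTTT
Step 2: 4 trees catch fire, 2 burn out
  T.TTT
  .TTTF
  TTTF.
  TT...
  T.TF.
  TTTTF
Step 3: 5 trees catch fire, 4 burn out
  T.TTF
  .TTF.
  TTF..
  TT...
  T.F..
  TTTF.
Step 4: 4 trees catch fire, 5 burn out
  T.TF.
  .TF..
  TF...
  TT...
  T....
  TTF..
Step 5: 5 trees catch fire, 4 burn out
  T.F..
  .F...
  F....
  TF...
  T....
  TF...

T.F..
.F...
F....
TF...
T....
TF...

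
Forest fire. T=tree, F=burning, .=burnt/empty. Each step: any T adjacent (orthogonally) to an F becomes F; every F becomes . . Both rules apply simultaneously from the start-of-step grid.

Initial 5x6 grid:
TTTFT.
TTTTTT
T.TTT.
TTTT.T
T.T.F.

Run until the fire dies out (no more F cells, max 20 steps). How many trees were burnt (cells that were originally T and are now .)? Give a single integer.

Answer: 20

Derivation:
Step 1: +3 fires, +2 burnt (F count now 3)
Step 2: +4 fires, +3 burnt (F count now 4)
Step 3: +6 fires, +4 burnt (F count now 6)
Step 4: +2 fires, +6 burnt (F count now 2)
Step 5: +3 fires, +2 burnt (F count now 3)
Step 6: +1 fires, +3 burnt (F count now 1)
Step 7: +1 fires, +1 burnt (F count now 1)
Step 8: +0 fires, +1 burnt (F count now 0)
Fire out after step 8
Initially T: 21, now '.': 29
Total burnt (originally-T cells now '.'): 20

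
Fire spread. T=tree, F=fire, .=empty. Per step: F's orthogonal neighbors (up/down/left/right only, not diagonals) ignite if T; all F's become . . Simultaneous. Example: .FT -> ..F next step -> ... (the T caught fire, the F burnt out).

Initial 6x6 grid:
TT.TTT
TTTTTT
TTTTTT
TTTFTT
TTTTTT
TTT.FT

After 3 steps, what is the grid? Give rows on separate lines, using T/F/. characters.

Step 1: 6 trees catch fire, 2 burn out
  TT.TTT
  TTTTTT
  TTTFTT
  TTF.FT
  TTTFFT
  TTT..F
Step 2: 7 trees catch fire, 6 burn out
  TT.TTT
  TTTFTT
  TTF.FT
  TF...F
  TTF..F
  TTT...
Step 3: 8 trees catch fire, 7 burn out
  TT.FTT
  TTF.FT
  TF...F
  F.....
  TF....
  TTF...

TT.FTT
TTF.FT
TF...F
F.....
TF....
TTF...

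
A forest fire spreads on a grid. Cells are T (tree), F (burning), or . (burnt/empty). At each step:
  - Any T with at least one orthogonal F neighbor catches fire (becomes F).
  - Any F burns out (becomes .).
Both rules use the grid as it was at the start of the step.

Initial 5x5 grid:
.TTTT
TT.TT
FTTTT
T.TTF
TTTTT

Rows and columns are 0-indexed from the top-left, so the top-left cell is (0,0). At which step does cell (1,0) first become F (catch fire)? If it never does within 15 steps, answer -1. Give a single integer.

Step 1: cell (1,0)='F' (+6 fires, +2 burnt)
  -> target ignites at step 1
Step 2: cell (1,0)='.' (+7 fires, +6 burnt)
Step 3: cell (1,0)='.' (+5 fires, +7 burnt)
Step 4: cell (1,0)='.' (+2 fires, +5 burnt)
Step 5: cell (1,0)='.' (+0 fires, +2 burnt)
  fire out at step 5

1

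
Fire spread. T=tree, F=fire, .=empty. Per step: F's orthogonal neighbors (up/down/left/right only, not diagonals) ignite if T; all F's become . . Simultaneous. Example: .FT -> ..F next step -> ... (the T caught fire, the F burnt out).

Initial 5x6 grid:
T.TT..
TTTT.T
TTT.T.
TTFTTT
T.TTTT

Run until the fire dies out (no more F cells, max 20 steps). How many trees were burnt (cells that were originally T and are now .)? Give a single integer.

Step 1: +4 fires, +1 burnt (F count now 4)
Step 2: +5 fires, +4 burnt (F count now 5)
Step 3: +8 fires, +5 burnt (F count now 8)
Step 4: +3 fires, +8 burnt (F count now 3)
Step 5: +1 fires, +3 burnt (F count now 1)
Step 6: +0 fires, +1 burnt (F count now 0)
Fire out after step 6
Initially T: 22, now '.': 29
Total burnt (originally-T cells now '.'): 21

Answer: 21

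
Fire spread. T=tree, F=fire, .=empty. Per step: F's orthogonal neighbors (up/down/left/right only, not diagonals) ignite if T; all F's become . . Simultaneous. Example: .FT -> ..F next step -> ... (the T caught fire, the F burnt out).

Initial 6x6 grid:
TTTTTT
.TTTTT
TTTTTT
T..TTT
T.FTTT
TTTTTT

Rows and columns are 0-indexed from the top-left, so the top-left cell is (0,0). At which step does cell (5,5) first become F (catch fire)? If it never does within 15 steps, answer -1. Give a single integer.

Step 1: cell (5,5)='T' (+2 fires, +1 burnt)
Step 2: cell (5,5)='T' (+4 fires, +2 burnt)
Step 3: cell (5,5)='T' (+5 fires, +4 burnt)
Step 4: cell (5,5)='F' (+6 fires, +5 burnt)
  -> target ignites at step 4
Step 5: cell (5,5)='.' (+6 fires, +6 burnt)
Step 6: cell (5,5)='.' (+5 fires, +6 burnt)
Step 7: cell (5,5)='.' (+2 fires, +5 burnt)
Step 8: cell (5,5)='.' (+1 fires, +2 burnt)
Step 9: cell (5,5)='.' (+0 fires, +1 burnt)
  fire out at step 9

4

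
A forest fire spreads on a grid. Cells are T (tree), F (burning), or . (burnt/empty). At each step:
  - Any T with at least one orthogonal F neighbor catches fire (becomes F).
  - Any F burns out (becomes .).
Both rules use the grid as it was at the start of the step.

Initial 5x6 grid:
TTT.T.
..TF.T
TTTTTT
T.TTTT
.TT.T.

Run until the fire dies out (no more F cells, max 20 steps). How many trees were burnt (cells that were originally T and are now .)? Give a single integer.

Step 1: +2 fires, +1 burnt (F count now 2)
Step 2: +4 fires, +2 burnt (F count now 4)
Step 3: +5 fires, +4 burnt (F count now 5)
Step 4: +6 fires, +5 burnt (F count now 6)
Step 5: +2 fires, +6 burnt (F count now 2)
Step 6: +0 fires, +2 burnt (F count now 0)
Fire out after step 6
Initially T: 20, now '.': 29
Total burnt (originally-T cells now '.'): 19

Answer: 19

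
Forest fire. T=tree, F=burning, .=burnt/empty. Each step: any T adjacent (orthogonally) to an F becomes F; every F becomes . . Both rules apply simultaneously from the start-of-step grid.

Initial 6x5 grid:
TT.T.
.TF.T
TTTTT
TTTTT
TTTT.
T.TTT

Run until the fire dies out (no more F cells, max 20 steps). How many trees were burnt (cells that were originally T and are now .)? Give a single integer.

Answer: 22

Derivation:
Step 1: +2 fires, +1 burnt (F count now 2)
Step 2: +4 fires, +2 burnt (F count now 4)
Step 3: +6 fires, +4 burnt (F count now 6)
Step 4: +6 fires, +6 burnt (F count now 6)
Step 5: +2 fires, +6 burnt (F count now 2)
Step 6: +2 fires, +2 burnt (F count now 2)
Step 7: +0 fires, +2 burnt (F count now 0)
Fire out after step 7
Initially T: 23, now '.': 29
Total burnt (originally-T cells now '.'): 22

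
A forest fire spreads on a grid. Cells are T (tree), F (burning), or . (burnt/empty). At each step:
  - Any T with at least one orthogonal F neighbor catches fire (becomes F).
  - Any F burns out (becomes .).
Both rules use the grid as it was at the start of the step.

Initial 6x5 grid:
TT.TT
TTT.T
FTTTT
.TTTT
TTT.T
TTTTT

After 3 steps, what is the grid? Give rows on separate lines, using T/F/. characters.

Step 1: 2 trees catch fire, 1 burn out
  TT.TT
  FTT.T
  .FTTT
  .TTTT
  TTT.T
  TTTTT
Step 2: 4 trees catch fire, 2 burn out
  FT.TT
  .FT.T
  ..FTT
  .FTTT
  TTT.T
  TTTTT
Step 3: 5 trees catch fire, 4 burn out
  .F.TT
  ..F.T
  ...FT
  ..FTT
  TFT.T
  TTTTT

.F.TT
..F.T
...FT
..FTT
TFT.T
TTTTT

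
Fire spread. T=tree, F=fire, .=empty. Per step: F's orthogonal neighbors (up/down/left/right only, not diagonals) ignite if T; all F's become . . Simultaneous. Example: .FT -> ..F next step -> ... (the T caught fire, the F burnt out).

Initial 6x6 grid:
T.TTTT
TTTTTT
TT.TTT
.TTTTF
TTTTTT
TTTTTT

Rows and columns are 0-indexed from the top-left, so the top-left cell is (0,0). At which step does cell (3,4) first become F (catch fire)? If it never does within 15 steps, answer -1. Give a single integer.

Step 1: cell (3,4)='F' (+3 fires, +1 burnt)
  -> target ignites at step 1
Step 2: cell (3,4)='.' (+5 fires, +3 burnt)
Step 3: cell (3,4)='.' (+6 fires, +5 burnt)
Step 4: cell (3,4)='.' (+5 fires, +6 burnt)
Step 5: cell (3,4)='.' (+5 fires, +5 burnt)
Step 6: cell (3,4)='.' (+5 fires, +5 burnt)
Step 7: cell (3,4)='.' (+2 fires, +5 burnt)
Step 8: cell (3,4)='.' (+1 fires, +2 burnt)
Step 9: cell (3,4)='.' (+0 fires, +1 burnt)
  fire out at step 9

1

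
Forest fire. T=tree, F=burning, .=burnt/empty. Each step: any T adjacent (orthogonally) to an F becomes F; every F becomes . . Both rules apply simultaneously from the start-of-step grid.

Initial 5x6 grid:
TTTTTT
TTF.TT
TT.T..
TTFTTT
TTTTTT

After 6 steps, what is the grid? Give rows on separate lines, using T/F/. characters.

Step 1: 5 trees catch fire, 2 burn out
  TTFTTT
  TF..TT
  TT.T..
  TF.FTT
  TTFTTT
Step 2: 9 trees catch fire, 5 burn out
  TF.FTT
  F...TT
  TF.F..
  F...FT
  TF.FTT
Step 3: 6 trees catch fire, 9 burn out
  F...FT
  ....TT
  F.....
  .....F
  F...FT
Step 4: 3 trees catch fire, 6 burn out
  .....F
  ....FT
  ......
  ......
  .....F
Step 5: 1 trees catch fire, 3 burn out
  ......
  .....F
  ......
  ......
  ......
Step 6: 0 trees catch fire, 1 burn out
  ......
  ......
  ......
  ......
  ......

......
......
......
......
......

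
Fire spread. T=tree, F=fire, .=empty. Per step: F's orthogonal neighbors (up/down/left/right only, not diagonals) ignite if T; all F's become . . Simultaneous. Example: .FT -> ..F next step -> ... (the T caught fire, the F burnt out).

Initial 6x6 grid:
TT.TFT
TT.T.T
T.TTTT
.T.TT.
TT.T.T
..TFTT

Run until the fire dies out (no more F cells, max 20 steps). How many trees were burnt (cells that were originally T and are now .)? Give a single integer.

Answer: 15

Derivation:
Step 1: +5 fires, +2 burnt (F count now 5)
Step 2: +4 fires, +5 burnt (F count now 4)
Step 3: +4 fires, +4 burnt (F count now 4)
Step 4: +2 fires, +4 burnt (F count now 2)
Step 5: +0 fires, +2 burnt (F count now 0)
Fire out after step 5
Initially T: 23, now '.': 28
Total burnt (originally-T cells now '.'): 15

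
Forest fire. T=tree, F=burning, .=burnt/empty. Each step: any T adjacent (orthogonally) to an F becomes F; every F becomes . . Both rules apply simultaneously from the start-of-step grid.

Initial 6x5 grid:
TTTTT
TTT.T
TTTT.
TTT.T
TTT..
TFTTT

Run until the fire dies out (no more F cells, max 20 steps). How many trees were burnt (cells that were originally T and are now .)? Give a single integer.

Answer: 23

Derivation:
Step 1: +3 fires, +1 burnt (F count now 3)
Step 2: +4 fires, +3 burnt (F count now 4)
Step 3: +4 fires, +4 burnt (F count now 4)
Step 4: +3 fires, +4 burnt (F count now 3)
Step 5: +4 fires, +3 burnt (F count now 4)
Step 6: +2 fires, +4 burnt (F count now 2)
Step 7: +1 fires, +2 burnt (F count now 1)
Step 8: +1 fires, +1 burnt (F count now 1)
Step 9: +1 fires, +1 burnt (F count now 1)
Step 10: +0 fires, +1 burnt (F count now 0)
Fire out after step 10
Initially T: 24, now '.': 29
Total burnt (originally-T cells now '.'): 23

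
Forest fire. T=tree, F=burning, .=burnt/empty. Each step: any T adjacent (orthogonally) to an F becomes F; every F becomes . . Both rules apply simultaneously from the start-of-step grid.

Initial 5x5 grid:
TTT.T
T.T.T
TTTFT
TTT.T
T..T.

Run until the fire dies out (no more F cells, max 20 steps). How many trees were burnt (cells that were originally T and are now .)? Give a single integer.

Step 1: +2 fires, +1 burnt (F count now 2)
Step 2: +5 fires, +2 burnt (F count now 5)
Step 3: +4 fires, +5 burnt (F count now 4)
Step 4: +3 fires, +4 burnt (F count now 3)
Step 5: +2 fires, +3 burnt (F count now 2)
Step 6: +0 fires, +2 burnt (F count now 0)
Fire out after step 6
Initially T: 17, now '.': 24
Total burnt (originally-T cells now '.'): 16

Answer: 16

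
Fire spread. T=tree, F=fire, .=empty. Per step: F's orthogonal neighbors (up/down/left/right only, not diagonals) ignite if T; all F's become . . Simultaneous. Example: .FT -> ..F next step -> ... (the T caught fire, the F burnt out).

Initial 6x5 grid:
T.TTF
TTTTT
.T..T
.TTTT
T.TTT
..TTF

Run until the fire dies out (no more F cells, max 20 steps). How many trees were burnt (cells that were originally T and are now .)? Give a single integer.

Step 1: +4 fires, +2 burnt (F count now 4)
Step 2: +6 fires, +4 burnt (F count now 6)
Step 3: +3 fires, +6 burnt (F count now 3)
Step 4: +2 fires, +3 burnt (F count now 2)
Step 5: +3 fires, +2 burnt (F count now 3)
Step 6: +1 fires, +3 burnt (F count now 1)
Step 7: +0 fires, +1 burnt (F count now 0)
Fire out after step 7
Initially T: 20, now '.': 29
Total burnt (originally-T cells now '.'): 19

Answer: 19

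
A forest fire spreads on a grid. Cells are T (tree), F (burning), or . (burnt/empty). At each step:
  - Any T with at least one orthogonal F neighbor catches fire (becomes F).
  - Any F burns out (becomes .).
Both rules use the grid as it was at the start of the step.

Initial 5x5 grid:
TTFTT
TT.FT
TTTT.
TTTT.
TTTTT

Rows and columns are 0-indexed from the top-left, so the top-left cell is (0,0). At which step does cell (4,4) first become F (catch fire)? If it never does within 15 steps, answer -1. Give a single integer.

Step 1: cell (4,4)='T' (+4 fires, +2 burnt)
Step 2: cell (4,4)='T' (+5 fires, +4 burnt)
Step 3: cell (4,4)='T' (+4 fires, +5 burnt)
Step 4: cell (4,4)='F' (+4 fires, +4 burnt)
  -> target ignites at step 4
Step 5: cell (4,4)='.' (+2 fires, +4 burnt)
Step 6: cell (4,4)='.' (+1 fires, +2 burnt)
Step 7: cell (4,4)='.' (+0 fires, +1 burnt)
  fire out at step 7

4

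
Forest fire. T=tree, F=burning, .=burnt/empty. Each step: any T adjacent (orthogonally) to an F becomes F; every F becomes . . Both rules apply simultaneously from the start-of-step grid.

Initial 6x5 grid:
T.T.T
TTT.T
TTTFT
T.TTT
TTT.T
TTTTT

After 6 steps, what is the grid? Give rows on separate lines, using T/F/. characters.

Step 1: 3 trees catch fire, 1 burn out
  T.T.T
  TTT.T
  TTF.F
  T.TFT
  TTT.T
  TTTTT
Step 2: 5 trees catch fire, 3 burn out
  T.T.T
  TTF.F
  TF...
  T.F.F
  TTT.T
  TTTTT
Step 3: 6 trees catch fire, 5 burn out
  T.F.F
  TF...
  F....
  T....
  TTF.F
  TTTTT
Step 4: 5 trees catch fire, 6 burn out
  T....
  F....
  .....
  F....
  TF...
  TTFTF
Step 5: 4 trees catch fire, 5 burn out
  F....
  .....
  .....
  .....
  F....
  TF.F.
Step 6: 1 trees catch fire, 4 burn out
  .....
  .....
  .....
  .....
  .....
  F....

.....
.....
.....
.....
.....
F....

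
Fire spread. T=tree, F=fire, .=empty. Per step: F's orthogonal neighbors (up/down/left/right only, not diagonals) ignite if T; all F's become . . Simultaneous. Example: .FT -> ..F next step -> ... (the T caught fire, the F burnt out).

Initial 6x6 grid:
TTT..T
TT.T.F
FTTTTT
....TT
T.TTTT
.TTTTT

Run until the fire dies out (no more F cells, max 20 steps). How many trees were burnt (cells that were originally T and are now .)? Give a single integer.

Step 1: +4 fires, +2 burnt (F count now 4)
Step 2: +5 fires, +4 burnt (F count now 5)
Step 3: +4 fires, +5 burnt (F count now 4)
Step 4: +4 fires, +4 burnt (F count now 4)
Step 5: +2 fires, +4 burnt (F count now 2)
Step 6: +2 fires, +2 burnt (F count now 2)
Step 7: +1 fires, +2 burnt (F count now 1)
Step 8: +1 fires, +1 burnt (F count now 1)
Step 9: +0 fires, +1 burnt (F count now 0)
Fire out after step 9
Initially T: 24, now '.': 35
Total burnt (originally-T cells now '.'): 23

Answer: 23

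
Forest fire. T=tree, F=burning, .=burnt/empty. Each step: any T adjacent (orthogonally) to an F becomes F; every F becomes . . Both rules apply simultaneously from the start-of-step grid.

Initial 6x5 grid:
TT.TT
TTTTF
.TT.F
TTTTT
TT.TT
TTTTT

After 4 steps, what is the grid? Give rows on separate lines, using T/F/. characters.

Step 1: 3 trees catch fire, 2 burn out
  TT.TF
  TTTF.
  .TT..
  TTTTF
  TT.TT
  TTTTT
Step 2: 4 trees catch fire, 3 burn out
  TT.F.
  TTF..
  .TT..
  TTTF.
  TT.TF
  TTTTT
Step 3: 5 trees catch fire, 4 burn out
  TT...
  TF...
  .TF..
  TTF..
  TT.F.
  TTTTF
Step 4: 5 trees catch fire, 5 burn out
  TF...
  F....
  .F...
  TF...
  TT...
  TTTF.

TF...
F....
.F...
TF...
TT...
TTTF.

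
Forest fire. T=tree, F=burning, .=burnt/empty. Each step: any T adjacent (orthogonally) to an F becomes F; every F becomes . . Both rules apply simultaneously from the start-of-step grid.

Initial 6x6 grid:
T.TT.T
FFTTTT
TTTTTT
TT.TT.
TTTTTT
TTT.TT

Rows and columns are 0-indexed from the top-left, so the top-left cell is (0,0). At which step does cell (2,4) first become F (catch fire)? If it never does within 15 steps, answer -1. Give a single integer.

Step 1: cell (2,4)='T' (+4 fires, +2 burnt)
Step 2: cell (2,4)='T' (+5 fires, +4 burnt)
Step 3: cell (2,4)='T' (+5 fires, +5 burnt)
Step 4: cell (2,4)='F' (+6 fires, +5 burnt)
  -> target ignites at step 4
Step 5: cell (2,4)='.' (+5 fires, +6 burnt)
Step 6: cell (2,4)='.' (+1 fires, +5 burnt)
Step 7: cell (2,4)='.' (+2 fires, +1 burnt)
Step 8: cell (2,4)='.' (+1 fires, +2 burnt)
Step 9: cell (2,4)='.' (+0 fires, +1 burnt)
  fire out at step 9

4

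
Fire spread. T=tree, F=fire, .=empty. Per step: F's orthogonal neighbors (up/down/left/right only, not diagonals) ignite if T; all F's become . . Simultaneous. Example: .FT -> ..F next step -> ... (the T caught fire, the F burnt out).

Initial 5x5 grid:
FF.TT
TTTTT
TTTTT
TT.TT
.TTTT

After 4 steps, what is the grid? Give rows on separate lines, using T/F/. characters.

Step 1: 2 trees catch fire, 2 burn out
  ...TT
  FFTTT
  TTTTT
  TT.TT
  .TTTT
Step 2: 3 trees catch fire, 2 burn out
  ...TT
  ..FTT
  FFTTT
  TT.TT
  .TTTT
Step 3: 4 trees catch fire, 3 burn out
  ...TT
  ...FT
  ..FTT
  FF.TT
  .TTTT
Step 4: 4 trees catch fire, 4 burn out
  ...FT
  ....F
  ...FT
  ...TT
  .FTTT

...FT
....F
...FT
...TT
.FTTT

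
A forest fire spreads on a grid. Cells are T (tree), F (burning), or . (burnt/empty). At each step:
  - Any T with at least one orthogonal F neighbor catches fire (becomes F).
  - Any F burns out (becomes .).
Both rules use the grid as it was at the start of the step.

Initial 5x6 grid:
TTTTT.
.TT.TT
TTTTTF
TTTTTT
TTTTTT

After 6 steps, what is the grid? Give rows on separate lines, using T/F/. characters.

Step 1: 3 trees catch fire, 1 burn out
  TTTTT.
  .TT.TF
  TTTTF.
  TTTTTF
  TTTTTT
Step 2: 4 trees catch fire, 3 burn out
  TTTTT.
  .TT.F.
  TTTF..
  TTTTF.
  TTTTTF
Step 3: 4 trees catch fire, 4 burn out
  TTTTF.
  .TT...
  TTF...
  TTTF..
  TTTTF.
Step 4: 5 trees catch fire, 4 burn out
  TTTF..
  .TF...
  TF....
  TTF...
  TTTF..
Step 5: 5 trees catch fire, 5 burn out
  TTF...
  .F....
  F.....
  TF....
  TTF...
Step 6: 3 trees catch fire, 5 burn out
  TF....
  ......
  ......
  F.....
  TF....

TF....
......
......
F.....
TF....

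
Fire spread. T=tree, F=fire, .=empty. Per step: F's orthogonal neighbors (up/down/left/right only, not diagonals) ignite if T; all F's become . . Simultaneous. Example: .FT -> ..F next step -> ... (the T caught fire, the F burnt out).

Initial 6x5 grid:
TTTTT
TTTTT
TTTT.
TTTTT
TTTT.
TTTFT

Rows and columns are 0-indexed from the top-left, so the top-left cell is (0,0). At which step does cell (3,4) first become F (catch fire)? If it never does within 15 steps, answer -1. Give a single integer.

Step 1: cell (3,4)='T' (+3 fires, +1 burnt)
Step 2: cell (3,4)='T' (+3 fires, +3 burnt)
Step 3: cell (3,4)='F' (+5 fires, +3 burnt)
  -> target ignites at step 3
Step 4: cell (3,4)='.' (+4 fires, +5 burnt)
Step 5: cell (3,4)='.' (+5 fires, +4 burnt)
Step 6: cell (3,4)='.' (+4 fires, +5 burnt)
Step 7: cell (3,4)='.' (+2 fires, +4 burnt)
Step 8: cell (3,4)='.' (+1 fires, +2 burnt)
Step 9: cell (3,4)='.' (+0 fires, +1 burnt)
  fire out at step 9

3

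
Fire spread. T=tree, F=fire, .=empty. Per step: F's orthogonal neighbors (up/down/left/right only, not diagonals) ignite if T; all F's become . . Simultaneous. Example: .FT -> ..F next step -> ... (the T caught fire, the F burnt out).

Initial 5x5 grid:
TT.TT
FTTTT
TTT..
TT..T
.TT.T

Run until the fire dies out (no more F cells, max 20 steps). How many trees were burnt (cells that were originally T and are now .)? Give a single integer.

Step 1: +3 fires, +1 burnt (F count now 3)
Step 2: +4 fires, +3 burnt (F count now 4)
Step 3: +3 fires, +4 burnt (F count now 3)
Step 4: +3 fires, +3 burnt (F count now 3)
Step 5: +2 fires, +3 burnt (F count now 2)
Step 6: +0 fires, +2 burnt (F count now 0)
Fire out after step 6
Initially T: 17, now '.': 23
Total burnt (originally-T cells now '.'): 15

Answer: 15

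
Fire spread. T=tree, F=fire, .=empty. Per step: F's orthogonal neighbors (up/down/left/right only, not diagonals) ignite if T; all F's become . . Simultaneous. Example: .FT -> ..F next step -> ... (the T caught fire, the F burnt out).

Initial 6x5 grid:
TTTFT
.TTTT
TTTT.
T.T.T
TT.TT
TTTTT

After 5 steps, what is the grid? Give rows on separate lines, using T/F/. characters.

Step 1: 3 trees catch fire, 1 burn out
  TTF.F
  .TTFT
  TTTT.
  T.T.T
  TT.TT
  TTTTT
Step 2: 4 trees catch fire, 3 burn out
  TF...
  .TF.F
  TTTF.
  T.T.T
  TT.TT
  TTTTT
Step 3: 3 trees catch fire, 4 burn out
  F....
  .F...
  TTF..
  T.T.T
  TT.TT
  TTTTT
Step 4: 2 trees catch fire, 3 burn out
  .....
  .....
  TF...
  T.F.T
  TT.TT
  TTTTT
Step 5: 1 trees catch fire, 2 burn out
  .....
  .....
  F....
  T...T
  TT.TT
  TTTTT

.....
.....
F....
T...T
TT.TT
TTTTT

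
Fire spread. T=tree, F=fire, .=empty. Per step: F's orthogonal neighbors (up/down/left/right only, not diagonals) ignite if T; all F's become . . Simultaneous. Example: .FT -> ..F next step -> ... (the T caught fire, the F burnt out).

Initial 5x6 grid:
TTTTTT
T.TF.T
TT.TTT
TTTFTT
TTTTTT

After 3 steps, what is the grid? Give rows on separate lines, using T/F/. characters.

Step 1: 6 trees catch fire, 2 burn out
  TTTFTT
  T.F..T
  TT.FTT
  TTF.FT
  TTTFTT
Step 2: 7 trees catch fire, 6 burn out
  TTF.FT
  T....T
  TT..FT
  TF...F
  TTF.FT
Step 3: 7 trees catch fire, 7 burn out
  TF...F
  T....T
  TF...F
  F.....
  TF...F

TF...F
T....T
TF...F
F.....
TF...F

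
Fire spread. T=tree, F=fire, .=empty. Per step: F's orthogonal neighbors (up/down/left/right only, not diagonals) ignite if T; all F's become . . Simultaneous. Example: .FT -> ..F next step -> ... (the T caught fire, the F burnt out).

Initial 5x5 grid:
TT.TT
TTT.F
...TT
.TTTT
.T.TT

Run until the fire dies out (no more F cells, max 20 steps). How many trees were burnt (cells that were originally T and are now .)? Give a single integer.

Step 1: +2 fires, +1 burnt (F count now 2)
Step 2: +3 fires, +2 burnt (F count now 3)
Step 3: +2 fires, +3 burnt (F count now 2)
Step 4: +2 fires, +2 burnt (F count now 2)
Step 5: +1 fires, +2 burnt (F count now 1)
Step 6: +1 fires, +1 burnt (F count now 1)
Step 7: +0 fires, +1 burnt (F count now 0)
Fire out after step 7
Initially T: 16, now '.': 20
Total burnt (originally-T cells now '.'): 11

Answer: 11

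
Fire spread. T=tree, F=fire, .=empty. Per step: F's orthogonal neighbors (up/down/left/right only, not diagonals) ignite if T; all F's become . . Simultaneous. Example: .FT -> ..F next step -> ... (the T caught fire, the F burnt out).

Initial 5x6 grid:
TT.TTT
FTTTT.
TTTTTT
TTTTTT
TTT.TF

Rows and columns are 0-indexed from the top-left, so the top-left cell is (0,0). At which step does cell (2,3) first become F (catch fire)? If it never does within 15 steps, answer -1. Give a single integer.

Step 1: cell (2,3)='T' (+5 fires, +2 burnt)
Step 2: cell (2,3)='T' (+6 fires, +5 burnt)
Step 3: cell (2,3)='T' (+6 fires, +6 burnt)
Step 4: cell (2,3)='F' (+5 fires, +6 burnt)
  -> target ignites at step 4
Step 5: cell (2,3)='.' (+2 fires, +5 burnt)
Step 6: cell (2,3)='.' (+1 fires, +2 burnt)
Step 7: cell (2,3)='.' (+0 fires, +1 burnt)
  fire out at step 7

4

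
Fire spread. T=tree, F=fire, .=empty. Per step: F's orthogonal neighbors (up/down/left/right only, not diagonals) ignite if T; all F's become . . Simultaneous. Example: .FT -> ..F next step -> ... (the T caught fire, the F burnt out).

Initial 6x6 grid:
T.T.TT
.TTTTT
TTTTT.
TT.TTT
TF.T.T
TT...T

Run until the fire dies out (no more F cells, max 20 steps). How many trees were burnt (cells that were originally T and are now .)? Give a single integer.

Answer: 24

Derivation:
Step 1: +3 fires, +1 burnt (F count now 3)
Step 2: +3 fires, +3 burnt (F count now 3)
Step 3: +3 fires, +3 burnt (F count now 3)
Step 4: +2 fires, +3 burnt (F count now 2)
Step 5: +4 fires, +2 burnt (F count now 4)
Step 6: +3 fires, +4 burnt (F count now 3)
Step 7: +3 fires, +3 burnt (F count now 3)
Step 8: +2 fires, +3 burnt (F count now 2)
Step 9: +1 fires, +2 burnt (F count now 1)
Step 10: +0 fires, +1 burnt (F count now 0)
Fire out after step 10
Initially T: 25, now '.': 35
Total burnt (originally-T cells now '.'): 24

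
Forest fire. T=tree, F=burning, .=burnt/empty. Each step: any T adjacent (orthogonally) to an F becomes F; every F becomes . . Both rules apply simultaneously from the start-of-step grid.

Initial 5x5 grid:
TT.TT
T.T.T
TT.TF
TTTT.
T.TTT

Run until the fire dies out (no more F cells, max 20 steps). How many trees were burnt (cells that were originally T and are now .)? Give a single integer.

Answer: 17

Derivation:
Step 1: +2 fires, +1 burnt (F count now 2)
Step 2: +2 fires, +2 burnt (F count now 2)
Step 3: +3 fires, +2 burnt (F count now 3)
Step 4: +3 fires, +3 burnt (F count now 3)
Step 5: +2 fires, +3 burnt (F count now 2)
Step 6: +2 fires, +2 burnt (F count now 2)
Step 7: +1 fires, +2 burnt (F count now 1)
Step 8: +1 fires, +1 burnt (F count now 1)
Step 9: +1 fires, +1 burnt (F count now 1)
Step 10: +0 fires, +1 burnt (F count now 0)
Fire out after step 10
Initially T: 18, now '.': 24
Total burnt (originally-T cells now '.'): 17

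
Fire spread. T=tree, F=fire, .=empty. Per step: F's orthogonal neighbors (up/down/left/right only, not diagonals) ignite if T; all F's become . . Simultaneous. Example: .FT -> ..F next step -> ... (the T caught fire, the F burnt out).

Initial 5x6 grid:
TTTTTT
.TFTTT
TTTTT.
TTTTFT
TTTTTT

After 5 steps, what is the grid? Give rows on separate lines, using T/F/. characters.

Step 1: 8 trees catch fire, 2 burn out
  TTFTTT
  .F.FTT
  TTFTF.
  TTTF.F
  TTTTFT
Step 2: 8 trees catch fire, 8 burn out
  TF.FTT
  ....FT
  TF.F..
  TTF...
  TTTF.F
Step 3: 6 trees catch fire, 8 burn out
  F...FT
  .....F
  F.....
  TF....
  TTF...
Step 4: 3 trees catch fire, 6 burn out
  .....F
  ......
  ......
  F.....
  TF....
Step 5: 1 trees catch fire, 3 burn out
  ......
  ......
  ......
  ......
  F.....

......
......
......
......
F.....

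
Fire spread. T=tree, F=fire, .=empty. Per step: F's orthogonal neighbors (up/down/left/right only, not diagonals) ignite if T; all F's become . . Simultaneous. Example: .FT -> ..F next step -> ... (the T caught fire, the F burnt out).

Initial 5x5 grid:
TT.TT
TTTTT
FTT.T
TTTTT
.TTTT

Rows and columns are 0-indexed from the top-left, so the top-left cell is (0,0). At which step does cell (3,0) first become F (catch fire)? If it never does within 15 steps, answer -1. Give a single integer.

Step 1: cell (3,0)='F' (+3 fires, +1 burnt)
  -> target ignites at step 1
Step 2: cell (3,0)='.' (+4 fires, +3 burnt)
Step 3: cell (3,0)='.' (+4 fires, +4 burnt)
Step 4: cell (3,0)='.' (+3 fires, +4 burnt)
Step 5: cell (3,0)='.' (+4 fires, +3 burnt)
Step 6: cell (3,0)='.' (+3 fires, +4 burnt)
Step 7: cell (3,0)='.' (+0 fires, +3 burnt)
  fire out at step 7

1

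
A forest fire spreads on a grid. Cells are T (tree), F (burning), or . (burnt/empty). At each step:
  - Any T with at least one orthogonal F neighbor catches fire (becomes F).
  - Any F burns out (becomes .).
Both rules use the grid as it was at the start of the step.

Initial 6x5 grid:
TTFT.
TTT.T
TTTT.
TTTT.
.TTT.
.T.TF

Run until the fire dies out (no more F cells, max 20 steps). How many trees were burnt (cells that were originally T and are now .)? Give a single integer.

Answer: 19

Derivation:
Step 1: +4 fires, +2 burnt (F count now 4)
Step 2: +4 fires, +4 burnt (F count now 4)
Step 3: +6 fires, +4 burnt (F count now 6)
Step 4: +3 fires, +6 burnt (F count now 3)
Step 5: +2 fires, +3 burnt (F count now 2)
Step 6: +0 fires, +2 burnt (F count now 0)
Fire out after step 6
Initially T: 20, now '.': 29
Total burnt (originally-T cells now '.'): 19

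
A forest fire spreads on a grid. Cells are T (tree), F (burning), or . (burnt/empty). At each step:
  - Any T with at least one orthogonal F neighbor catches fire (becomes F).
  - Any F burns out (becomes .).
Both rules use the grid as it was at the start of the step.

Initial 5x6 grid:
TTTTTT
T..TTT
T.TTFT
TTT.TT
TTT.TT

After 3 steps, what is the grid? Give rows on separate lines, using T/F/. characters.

Step 1: 4 trees catch fire, 1 burn out
  TTTTTT
  T..TFT
  T.TF.F
  TTT.FT
  TTT.TT
Step 2: 6 trees catch fire, 4 burn out
  TTTTFT
  T..F.F
  T.F...
  TTT..F
  TTT.FT
Step 3: 4 trees catch fire, 6 burn out
  TTTF.F
  T.....
  T.....
  TTF...
  TTT..F

TTTF.F
T.....
T.....
TTF...
TTT..F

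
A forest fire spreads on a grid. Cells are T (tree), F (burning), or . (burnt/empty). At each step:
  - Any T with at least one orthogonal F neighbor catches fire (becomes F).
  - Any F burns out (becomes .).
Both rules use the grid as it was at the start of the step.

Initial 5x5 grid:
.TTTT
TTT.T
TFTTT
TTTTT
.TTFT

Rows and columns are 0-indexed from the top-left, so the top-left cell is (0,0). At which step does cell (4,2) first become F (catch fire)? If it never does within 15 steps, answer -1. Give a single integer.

Step 1: cell (4,2)='F' (+7 fires, +2 burnt)
  -> target ignites at step 1
Step 2: cell (4,2)='.' (+8 fires, +7 burnt)
Step 3: cell (4,2)='.' (+2 fires, +8 burnt)
Step 4: cell (4,2)='.' (+2 fires, +2 burnt)
Step 5: cell (4,2)='.' (+1 fires, +2 burnt)
Step 6: cell (4,2)='.' (+0 fires, +1 burnt)
  fire out at step 6

1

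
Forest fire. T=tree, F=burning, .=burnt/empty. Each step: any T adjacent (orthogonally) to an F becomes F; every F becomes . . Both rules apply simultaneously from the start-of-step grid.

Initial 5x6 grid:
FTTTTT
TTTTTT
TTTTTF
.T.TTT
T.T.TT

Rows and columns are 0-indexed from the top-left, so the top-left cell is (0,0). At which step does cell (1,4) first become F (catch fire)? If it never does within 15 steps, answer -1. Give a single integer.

Step 1: cell (1,4)='T' (+5 fires, +2 burnt)
Step 2: cell (1,4)='F' (+8 fires, +5 burnt)
  -> target ignites at step 2
Step 3: cell (1,4)='.' (+8 fires, +8 burnt)
Step 4: cell (1,4)='.' (+1 fires, +8 burnt)
Step 5: cell (1,4)='.' (+0 fires, +1 burnt)
  fire out at step 5

2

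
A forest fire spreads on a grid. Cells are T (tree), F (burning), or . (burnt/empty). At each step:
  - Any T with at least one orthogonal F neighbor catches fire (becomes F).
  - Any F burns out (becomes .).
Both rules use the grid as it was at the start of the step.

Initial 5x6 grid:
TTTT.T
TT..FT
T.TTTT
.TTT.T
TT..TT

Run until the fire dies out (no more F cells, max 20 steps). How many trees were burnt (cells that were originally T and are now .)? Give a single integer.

Answer: 14

Derivation:
Step 1: +2 fires, +1 burnt (F count now 2)
Step 2: +3 fires, +2 burnt (F count now 3)
Step 3: +3 fires, +3 burnt (F count now 3)
Step 4: +2 fires, +3 burnt (F count now 2)
Step 5: +2 fires, +2 burnt (F count now 2)
Step 6: +1 fires, +2 burnt (F count now 1)
Step 7: +1 fires, +1 burnt (F count now 1)
Step 8: +0 fires, +1 burnt (F count now 0)
Fire out after step 8
Initially T: 21, now '.': 23
Total burnt (originally-T cells now '.'): 14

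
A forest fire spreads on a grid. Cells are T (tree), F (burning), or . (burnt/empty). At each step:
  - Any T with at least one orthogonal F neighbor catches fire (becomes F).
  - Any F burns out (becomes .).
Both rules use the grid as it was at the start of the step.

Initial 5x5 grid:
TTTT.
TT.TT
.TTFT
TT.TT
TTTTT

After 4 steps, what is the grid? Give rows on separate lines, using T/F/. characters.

Step 1: 4 trees catch fire, 1 burn out
  TTTT.
  TT.FT
  .TF.F
  TT.FT
  TTTTT
Step 2: 5 trees catch fire, 4 burn out
  TTTF.
  TT..F
  .F...
  TT..F
  TTTFT
Step 3: 5 trees catch fire, 5 burn out
  TTF..
  TF...
  .....
  TF...
  TTF.F
Step 4: 4 trees catch fire, 5 burn out
  TF...
  F....
  .....
  F....
  TF...

TF...
F....
.....
F....
TF...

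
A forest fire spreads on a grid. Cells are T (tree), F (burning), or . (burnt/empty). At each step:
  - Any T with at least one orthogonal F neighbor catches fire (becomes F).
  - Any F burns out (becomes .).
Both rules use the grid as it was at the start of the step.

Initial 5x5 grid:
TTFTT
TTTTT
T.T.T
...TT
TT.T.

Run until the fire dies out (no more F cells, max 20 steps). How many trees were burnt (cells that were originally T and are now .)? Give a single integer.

Step 1: +3 fires, +1 burnt (F count now 3)
Step 2: +5 fires, +3 burnt (F count now 5)
Step 3: +2 fires, +5 burnt (F count now 2)
Step 4: +2 fires, +2 burnt (F count now 2)
Step 5: +1 fires, +2 burnt (F count now 1)
Step 6: +1 fires, +1 burnt (F count now 1)
Step 7: +1 fires, +1 burnt (F count now 1)
Step 8: +0 fires, +1 burnt (F count now 0)
Fire out after step 8
Initially T: 17, now '.': 23
Total burnt (originally-T cells now '.'): 15

Answer: 15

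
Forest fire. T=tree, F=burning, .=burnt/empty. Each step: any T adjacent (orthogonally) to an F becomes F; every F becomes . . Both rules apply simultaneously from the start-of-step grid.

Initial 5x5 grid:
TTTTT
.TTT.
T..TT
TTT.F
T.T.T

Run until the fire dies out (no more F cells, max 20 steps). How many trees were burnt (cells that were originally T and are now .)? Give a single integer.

Answer: 11

Derivation:
Step 1: +2 fires, +1 burnt (F count now 2)
Step 2: +1 fires, +2 burnt (F count now 1)
Step 3: +1 fires, +1 burnt (F count now 1)
Step 4: +2 fires, +1 burnt (F count now 2)
Step 5: +3 fires, +2 burnt (F count now 3)
Step 6: +1 fires, +3 burnt (F count now 1)
Step 7: +1 fires, +1 burnt (F count now 1)
Step 8: +0 fires, +1 burnt (F count now 0)
Fire out after step 8
Initially T: 17, now '.': 19
Total burnt (originally-T cells now '.'): 11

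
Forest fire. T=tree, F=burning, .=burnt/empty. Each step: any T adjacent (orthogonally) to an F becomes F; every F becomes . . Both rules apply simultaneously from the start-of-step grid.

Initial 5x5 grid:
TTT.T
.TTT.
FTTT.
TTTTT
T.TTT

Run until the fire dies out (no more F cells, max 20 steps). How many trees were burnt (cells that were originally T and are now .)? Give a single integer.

Step 1: +2 fires, +1 burnt (F count now 2)
Step 2: +4 fires, +2 burnt (F count now 4)
Step 3: +4 fires, +4 burnt (F count now 4)
Step 4: +5 fires, +4 burnt (F count now 5)
Step 5: +2 fires, +5 burnt (F count now 2)
Step 6: +1 fires, +2 burnt (F count now 1)
Step 7: +0 fires, +1 burnt (F count now 0)
Fire out after step 7
Initially T: 19, now '.': 24
Total burnt (originally-T cells now '.'): 18

Answer: 18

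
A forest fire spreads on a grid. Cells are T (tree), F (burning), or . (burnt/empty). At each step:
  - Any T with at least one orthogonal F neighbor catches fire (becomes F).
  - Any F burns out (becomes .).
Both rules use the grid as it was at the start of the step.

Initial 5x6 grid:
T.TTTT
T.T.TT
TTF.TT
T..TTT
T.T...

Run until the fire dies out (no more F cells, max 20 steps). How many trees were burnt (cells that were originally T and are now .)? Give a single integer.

Step 1: +2 fires, +1 burnt (F count now 2)
Step 2: +2 fires, +2 burnt (F count now 2)
Step 3: +3 fires, +2 burnt (F count now 3)
Step 4: +3 fires, +3 burnt (F count now 3)
Step 5: +2 fires, +3 burnt (F count now 2)
Step 6: +2 fires, +2 burnt (F count now 2)
Step 7: +2 fires, +2 burnt (F count now 2)
Step 8: +2 fires, +2 burnt (F count now 2)
Step 9: +0 fires, +2 burnt (F count now 0)
Fire out after step 9
Initially T: 19, now '.': 29
Total burnt (originally-T cells now '.'): 18

Answer: 18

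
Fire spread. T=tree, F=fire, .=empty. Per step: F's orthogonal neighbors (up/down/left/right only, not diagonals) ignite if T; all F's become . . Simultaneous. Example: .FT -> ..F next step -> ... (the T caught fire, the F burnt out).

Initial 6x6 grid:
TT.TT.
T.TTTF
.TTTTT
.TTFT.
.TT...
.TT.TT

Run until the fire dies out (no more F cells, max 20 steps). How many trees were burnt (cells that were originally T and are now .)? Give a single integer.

Step 1: +5 fires, +2 burnt (F count now 5)
Step 2: +6 fires, +5 burnt (F count now 6)
Step 3: +5 fires, +6 burnt (F count now 5)
Step 4: +1 fires, +5 burnt (F count now 1)
Step 5: +0 fires, +1 burnt (F count now 0)
Fire out after step 5
Initially T: 22, now '.': 31
Total burnt (originally-T cells now '.'): 17

Answer: 17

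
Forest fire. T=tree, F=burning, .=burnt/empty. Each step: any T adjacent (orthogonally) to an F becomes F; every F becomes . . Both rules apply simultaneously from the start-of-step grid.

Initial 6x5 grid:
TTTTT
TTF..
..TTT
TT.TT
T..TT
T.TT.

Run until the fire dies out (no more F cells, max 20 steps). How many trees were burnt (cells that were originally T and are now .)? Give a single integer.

Answer: 16

Derivation:
Step 1: +3 fires, +1 burnt (F count now 3)
Step 2: +4 fires, +3 burnt (F count now 4)
Step 3: +4 fires, +4 burnt (F count now 4)
Step 4: +2 fires, +4 burnt (F count now 2)
Step 5: +2 fires, +2 burnt (F count now 2)
Step 6: +1 fires, +2 burnt (F count now 1)
Step 7: +0 fires, +1 burnt (F count now 0)
Fire out after step 7
Initially T: 20, now '.': 26
Total burnt (originally-T cells now '.'): 16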